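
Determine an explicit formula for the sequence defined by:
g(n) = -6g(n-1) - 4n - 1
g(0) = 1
First-order linear with linear forcing.
Homogeneous solution: g_h(n) = A·(-6)^n.
Try particular g_p(n) = pn + q. Substituting:
  pn + q = -6(p(n-1) + q) - 4n - 1.
Matching the n-coefficient: p = -6p - 4 ⇒ p = - \frac{4}{7}.
Matching constants: q = 6p - 6q - 1 ⇒ q = - \frac{31}{49}.
General: g(n) = A·(-6)^n - \frac{4 n}{7} - \frac{31}{49}.
Apply g(0) = 1: A - \frac{31}{49} = 1 ⇒ A = \frac{80}{49}.
So g(n) = \frac{80 \left(-6\right)^{n}}{49} - \frac{4 n}{7} - \frac{31}{49}.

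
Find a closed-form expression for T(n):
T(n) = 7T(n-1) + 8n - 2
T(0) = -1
First-order linear with linear forcing.
Homogeneous solution: T_h(n) = A·(7)^n.
Try particular T_p(n) = pn + q. Substituting:
  pn + q = 7(p(n-1) + q) + 8n - 2.
Matching the n-coefficient: p = 7p + 8 ⇒ p = - \frac{4}{3}.
Matching constants: q = -7p + 7q - 2 ⇒ q = - \frac{11}{9}.
General: T(n) = A·(7)^n - \frac{4 n}{3} - \frac{11}{9}.
Apply T(0) = -1: A - \frac{11}{9} = -1 ⇒ A = \frac{2}{9}.
So T(n) = \frac{2 \cdot 7^{n}}{9} - \frac{4 n}{3} - \frac{11}{9}.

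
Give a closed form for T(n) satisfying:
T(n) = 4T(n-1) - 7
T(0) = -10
First-order linear non-homogeneous.
Homogeneous solution: T_h(n) = A·(4)^n.
Try constant particular solution T_p = K: K = 4K - 7 ⇒ K = \frac{7}{3}.
General: T(n) = A·(4)^n + \frac{7}{3}.
Apply T(0) = -10: A + \frac{7}{3} = -10 ⇒ A = - \frac{37}{3}.
So T(n) = \frac{7}{3} - \frac{37 \cdot 4^{n}}{3}.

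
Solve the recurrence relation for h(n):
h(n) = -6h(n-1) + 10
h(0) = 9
First-order linear non-homogeneous.
Homogeneous solution: h_h(n) = A·(-6)^n.
Try constant particular solution h_p = K: K = -6K + 10 ⇒ K = \frac{10}{7}.
General: h(n) = A·(-6)^n + \frac{10}{7}.
Apply h(0) = 9: A + \frac{10}{7} = 9 ⇒ A = \frac{53}{7}.
So h(n) = \frac{53 \left(-6\right)^{n}}{7} + \frac{10}{7}.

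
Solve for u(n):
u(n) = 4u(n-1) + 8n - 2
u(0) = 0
First-order linear with linear forcing.
Homogeneous solution: u_h(n) = A·(4)^n.
Try particular u_p(n) = pn + q. Substituting:
  pn + q = 4(p(n-1) + q) + 8n - 2.
Matching the n-coefficient: p = 4p + 8 ⇒ p = - \frac{8}{3}.
Matching constants: q = -4p + 4q - 2 ⇒ q = - \frac{26}{9}.
General: u(n) = A·(4)^n - \frac{8 n}{3} - \frac{26}{9}.
Apply u(0) = 0: A - \frac{26}{9} = 0 ⇒ A = \frac{26}{9}.
So u(n) = \frac{26 \cdot 4^{n}}{9} - \frac{8 n}{3} - \frac{26}{9}.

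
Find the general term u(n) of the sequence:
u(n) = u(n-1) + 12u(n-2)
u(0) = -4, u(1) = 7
Characteristic equation: x² - x - 12 = 0, which factors as (x - (4))(x - (-3)) = 0.
Roots r₁ = 4, r₂ = -3 (distinct).
General solution: u(n) = A·(4)^n + B·(-3)^n.
From u(0) = -4: A + B = -4.
From u(1) = 7: 4A - 3B = 7.
Solving: A = - \frac{5}{7}, B = - \frac{23}{7}.
So u(n) = - \frac{23 \left(-3\right)^{n}}{7} - \frac{5 \cdot 4^{n}}{7}.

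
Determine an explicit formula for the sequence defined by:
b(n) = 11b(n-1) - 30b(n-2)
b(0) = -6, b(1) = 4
Characteristic equation: x² - 11x + 30 = 0, which factors as (x - (5))(x - (6)) = 0.
Roots r₁ = 5, r₂ = 6 (distinct).
General solution: b(n) = A·(5)^n + B·(6)^n.
From b(0) = -6: A + B = -6.
From b(1) = 4: 5A + 6B = 4.
Solving: A = -40, B = 34.
So b(n) = - 40 \cdot 5^{n} + 34 \cdot 6^{n}.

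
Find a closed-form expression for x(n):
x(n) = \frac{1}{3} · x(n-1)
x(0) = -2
Pure geometric recurrence with ratio \frac{1}{3}.
By induction x(n) = x(0) · (\frac{1}{3})^n = - 2 \cdot 3^{- n}.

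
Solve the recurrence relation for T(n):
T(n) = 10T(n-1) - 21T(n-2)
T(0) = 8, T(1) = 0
Characteristic equation: x² - 10x + 21 = 0, which factors as (x - (7))(x - (3)) = 0.
Roots r₁ = 7, r₂ = 3 (distinct).
General solution: T(n) = A·(7)^n + B·(3)^n.
From T(0) = 8: A + B = 8.
From T(1) = 0: 7A + 3B = 0.
Solving: A = -6, B = 14.
So T(n) = 14 \cdot 3^{n} - 6 \cdot 7^{n}.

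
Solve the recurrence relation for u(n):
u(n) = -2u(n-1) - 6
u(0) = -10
First-order linear non-homogeneous.
Homogeneous solution: u_h(n) = A·(-2)^n.
Try constant particular solution u_p = K: K = -2K - 6 ⇒ K = -2.
General: u(n) = A·(-2)^n - 2.
Apply u(0) = -10: A - 2 = -10 ⇒ A = -8.
So u(n) = - 8 \left(-2\right)^{n} - 2.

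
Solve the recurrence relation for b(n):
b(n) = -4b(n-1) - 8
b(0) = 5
First-order linear non-homogeneous.
Homogeneous solution: b_h(n) = A·(-4)^n.
Try constant particular solution b_p = K: K = -4K - 8 ⇒ K = - \frac{8}{5}.
General: b(n) = A·(-4)^n - \frac{8}{5}.
Apply b(0) = 5: A - \frac{8}{5} = 5 ⇒ A = \frac{33}{5}.
So b(n) = \frac{33 \left(-4\right)^{n}}{5} - \frac{8}{5}.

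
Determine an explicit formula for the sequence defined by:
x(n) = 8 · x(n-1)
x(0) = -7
Pure geometric recurrence with ratio 8.
By induction x(n) = x(0) · (8)^n = - 7 \cdot 8^{n}.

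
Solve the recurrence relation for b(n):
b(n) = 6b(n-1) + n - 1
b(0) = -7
First-order linear with linear forcing.
Homogeneous solution: b_h(n) = A·(6)^n.
Try particular b_p(n) = pn + q. Substituting:
  pn + q = 6(p(n-1) + q) + n - 1.
Matching the n-coefficient: p = 6p + 1 ⇒ p = - \frac{1}{5}.
Matching constants: q = -6p + 6q - 1 ⇒ q = - \frac{1}{25}.
General: b(n) = A·(6)^n - \frac{n}{5} - \frac{1}{25}.
Apply b(0) = -7: A - \frac{1}{25} = -7 ⇒ A = - \frac{174}{25}.
So b(n) = - \frac{174 \cdot 6^{n}}{25} - \frac{n}{5} - \frac{1}{25}.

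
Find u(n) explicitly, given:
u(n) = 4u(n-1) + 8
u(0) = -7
First-order linear non-homogeneous.
Homogeneous solution: u_h(n) = A·(4)^n.
Try constant particular solution u_p = K: K = 4K + 8 ⇒ K = - \frac{8}{3}.
General: u(n) = A·(4)^n - \frac{8}{3}.
Apply u(0) = -7: A - \frac{8}{3} = -7 ⇒ A = - \frac{13}{3}.
So u(n) = - \frac{13 \cdot 4^{n}}{3} - \frac{8}{3}.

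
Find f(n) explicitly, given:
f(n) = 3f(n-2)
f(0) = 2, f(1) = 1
Characteristic equation: x² - 3 = 0.
Discriminant Δ = (0)² + 4·(3) = 12.
Roots r₁,₂ = (0 ± √12)/2, so r₁ = \sqrt{3}, r₂ = - \sqrt{3}.
General solution: f(n) = A·r₁^n + B·r₂^n.
From the initial conditions, A + B = 2 and r₁A + r₂B = 1.
Since r₁ - r₂ = √12: A = (1 - (2)r₂)/√12 = \frac{\sqrt{3}}{6} + 1, and B = 2 - A = 1 - \frac{\sqrt{3}}{6}.
So f(n) = \left(\frac{\sqrt{3}}{6} + 1\right)\left(\sqrt{3}\right)^n + \left(1 - \frac{\sqrt{3}}{6}\right)\left(- \sqrt{3}\right)^n.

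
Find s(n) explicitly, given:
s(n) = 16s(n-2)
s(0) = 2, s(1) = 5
Characteristic equation: x² - 16 = 0, which factors as (x - (4))(x - (-4)) = 0.
Roots r₁ = 4, r₂ = -4 (distinct).
General solution: s(n) = A·(4)^n + B·(-4)^n.
From s(0) = 2: A + B = 2.
From s(1) = 5: 4A - 4B = 5.
Solving: A = \frac{13}{8}, B = \frac{3}{8}.
So s(n) = \frac{3 \left(-4\right)^{n}}{8} + \frac{13 \cdot 4^{n}}{8}.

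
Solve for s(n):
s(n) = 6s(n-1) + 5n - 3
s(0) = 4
First-order linear with linear forcing.
Homogeneous solution: s_h(n) = A·(6)^n.
Try particular s_p(n) = pn + q. Substituting:
  pn + q = 6(p(n-1) + q) + 5n - 3.
Matching the n-coefficient: p = 6p + 5 ⇒ p = -1.
Matching constants: q = -6p + 6q - 3 ⇒ q = - \frac{3}{5}.
General: s(n) = A·(6)^n - n - \frac{3}{5}.
Apply s(0) = 4: A - \frac{3}{5} = 4 ⇒ A = \frac{23}{5}.
So s(n) = \frac{23 \cdot 6^{n}}{5} - n - \frac{3}{5}.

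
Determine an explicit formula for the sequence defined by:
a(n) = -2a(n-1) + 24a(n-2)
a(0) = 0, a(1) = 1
Characteristic equation: x² + 2x - 24 = 0, which factors as (x - (4))(x - (-6)) = 0.
Roots r₁ = 4, r₂ = -6 (distinct).
General solution: a(n) = A·(4)^n + B·(-6)^n.
From a(0) = 0: A + B = 0.
From a(1) = 1: 4A - 6B = 1.
Solving: A = \frac{1}{10}, B = - \frac{1}{10}.
So a(n) = - \frac{\left(-6\right)^{n}}{10} + \frac{4^{n}}{10}.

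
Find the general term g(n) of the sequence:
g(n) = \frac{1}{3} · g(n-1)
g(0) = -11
Pure geometric recurrence with ratio \frac{1}{3}.
By induction g(n) = g(0) · (\frac{1}{3})^n = - 11 \cdot 3^{- n}.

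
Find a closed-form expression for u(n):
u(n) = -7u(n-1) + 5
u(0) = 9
First-order linear non-homogeneous.
Homogeneous solution: u_h(n) = A·(-7)^n.
Try constant particular solution u_p = K: K = -7K + 5 ⇒ K = \frac{5}{8}.
General: u(n) = A·(-7)^n + \frac{5}{8}.
Apply u(0) = 9: A + \frac{5}{8} = 9 ⇒ A = \frac{67}{8}.
So u(n) = \frac{67 \left(-7\right)^{n}}{8} + \frac{5}{8}.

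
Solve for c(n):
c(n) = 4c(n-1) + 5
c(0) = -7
First-order linear non-homogeneous.
Homogeneous solution: c_h(n) = A·(4)^n.
Try constant particular solution c_p = K: K = 4K + 5 ⇒ K = - \frac{5}{3}.
General: c(n) = A·(4)^n - \frac{5}{3}.
Apply c(0) = -7: A - \frac{5}{3} = -7 ⇒ A = - \frac{16}{3}.
So c(n) = - \frac{16 \cdot 4^{n}}{3} - \frac{5}{3}.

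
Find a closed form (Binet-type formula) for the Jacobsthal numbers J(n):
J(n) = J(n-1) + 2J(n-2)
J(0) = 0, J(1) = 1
This is the Jacobsthal sequence.
Characteristic equation: x² - x - 2 = 0; roots r₁ = 2, r₂ = -1.
General: J(n) = A·r₁^n + B·r₂^n. Solving with J(0)=0, J(1)=1 gives A = \frac{1}{3}, B = - \frac{1}{3}.
So J(n) = - \frac{\left(-1\right)^{n}}{3} + \frac{2^{n}}{3}.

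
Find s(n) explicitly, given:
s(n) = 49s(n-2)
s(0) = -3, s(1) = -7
Characteristic equation: x² - 49 = 0, which factors as (x - (7))(x - (-7)) = 0.
Roots r₁ = 7, r₂ = -7 (distinct).
General solution: s(n) = A·(7)^n + B·(-7)^n.
From s(0) = -3: A + B = -3.
From s(1) = -7: 7A - 7B = -7.
Solving: A = -2, B = -1.
So s(n) = - \left(-7\right)^{n} - 2 \cdot 7^{n}.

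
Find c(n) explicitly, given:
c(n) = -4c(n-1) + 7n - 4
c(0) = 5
First-order linear with linear forcing.
Homogeneous solution: c_h(n) = A·(-4)^n.
Try particular c_p(n) = pn + q. Substituting:
  pn + q = -4(p(n-1) + q) + 7n - 4.
Matching the n-coefficient: p = -4p + 7 ⇒ p = \frac{7}{5}.
Matching constants: q = 4p - 4q - 4 ⇒ q = \frac{8}{25}.
General: c(n) = A·(-4)^n + \frac{7 n}{5} + \frac{8}{25}.
Apply c(0) = 5: A + \frac{8}{25} = 5 ⇒ A = \frac{117}{25}.
So c(n) = \frac{117 \left(-4\right)^{n}}{25} + \frac{7 n}{5} + \frac{8}{25}.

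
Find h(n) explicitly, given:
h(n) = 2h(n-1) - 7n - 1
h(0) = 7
First-order linear with linear forcing.
Homogeneous solution: h_h(n) = A·(2)^n.
Try particular h_p(n) = pn + q. Substituting:
  pn + q = 2(p(n-1) + q) - 7n - 1.
Matching the n-coefficient: p = 2p - 7 ⇒ p = 7.
Matching constants: q = -2p + 2q - 1 ⇒ q = 15.
General: h(n) = A·(2)^n + 7 n + 15.
Apply h(0) = 7: A + 15 = 7 ⇒ A = -8.
So h(n) = - 8 \cdot 2^{n} + 7 n + 15.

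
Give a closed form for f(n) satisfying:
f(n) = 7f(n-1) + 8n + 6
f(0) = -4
First-order linear with linear forcing.
Homogeneous solution: f_h(n) = A·(7)^n.
Try particular f_p(n) = pn + q. Substituting:
  pn + q = 7(p(n-1) + q) + 8n + 6.
Matching the n-coefficient: p = 7p + 8 ⇒ p = - \frac{4}{3}.
Matching constants: q = -7p + 7q + 6 ⇒ q = - \frac{23}{9}.
General: f(n) = A·(7)^n - \frac{4 n}{3} - \frac{23}{9}.
Apply f(0) = -4: A - \frac{23}{9} = -4 ⇒ A = - \frac{13}{9}.
So f(n) = - \frac{13 \cdot 7^{n}}{9} - \frac{4 n}{3} - \frac{23}{9}.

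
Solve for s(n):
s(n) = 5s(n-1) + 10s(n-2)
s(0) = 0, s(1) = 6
Characteristic equation: x² - 5x - 10 = 0.
Discriminant Δ = (5)² + 4·(10) = 65.
Roots r₁,₂ = (5 ± √65)/2, so r₁ = \frac{5}{2} + \frac{\sqrt{65}}{2}, r₂ = \frac{5}{2} - \frac{\sqrt{65}}{2}.
General solution: s(n) = A·r₁^n + B·r₂^n.
From the initial conditions, A + B = 0 and r₁A + r₂B = 6.
Since r₁ - r₂ = √65: A = (6 - (0)r₂)/√65 = \frac{6 \sqrt{65}}{65}, and B = 0 - A = - \frac{6 \sqrt{65}}{65}.
So s(n) = \left(\frac{6 \sqrt{65}}{65}\right)\left(\frac{5}{2} + \frac{\sqrt{65}}{2}\right)^n + \left(- \frac{6 \sqrt{65}}{65}\right)\left(\frac{5}{2} - \frac{\sqrt{65}}{2}\right)^n.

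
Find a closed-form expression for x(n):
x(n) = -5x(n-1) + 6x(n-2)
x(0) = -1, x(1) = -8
Characteristic equation: x² + 5x - 6 = 0, which factors as (x - (-6))(x - (1)) = 0.
Roots r₁ = -6, r₂ = 1 (distinct).
General solution: x(n) = A·(-6)^n + B·(1)^n.
From x(0) = -1: A + B = -1.
From x(1) = -8: -6A + B = -8.
Solving: A = 1, B = -2.
So x(n) = \left(-6\right)^{n} - 2.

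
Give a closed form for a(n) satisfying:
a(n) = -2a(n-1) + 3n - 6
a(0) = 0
First-order linear with linear forcing.
Homogeneous solution: a_h(n) = A·(-2)^n.
Try particular a_p(n) = pn + q. Substituting:
  pn + q = -2(p(n-1) + q) + 3n - 6.
Matching the n-coefficient: p = -2p + 3 ⇒ p = 1.
Matching constants: q = 2p - 2q - 6 ⇒ q = - \frac{4}{3}.
General: a(n) = A·(-2)^n + n - \frac{4}{3}.
Apply a(0) = 0: A - \frac{4}{3} = 0 ⇒ A = \frac{4}{3}.
So a(n) = \frac{4 \left(-2\right)^{n}}{3} + n - \frac{4}{3}.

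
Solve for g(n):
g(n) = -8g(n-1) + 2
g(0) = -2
First-order linear non-homogeneous.
Homogeneous solution: g_h(n) = A·(-8)^n.
Try constant particular solution g_p = K: K = -8K + 2 ⇒ K = \frac{2}{9}.
General: g(n) = A·(-8)^n + \frac{2}{9}.
Apply g(0) = -2: A + \frac{2}{9} = -2 ⇒ A = - \frac{20}{9}.
So g(n) = \frac{2}{9} - \frac{20 \left(-8\right)^{n}}{9}.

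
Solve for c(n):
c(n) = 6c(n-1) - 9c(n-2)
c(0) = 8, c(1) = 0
Characteristic equation: x² - 6x + 9 = 0, which is (x - (3))².
Repeated root r = 3.
General solution: c(n) = (A + Bn)·(3)^n.
From c(0) = 8: A = 8.
From c(1) = 0: (A + B)·(3) = 0 ⇒ B = -8.
So c(n) = \left(8 - 8 n\right) \cdot (3)^n.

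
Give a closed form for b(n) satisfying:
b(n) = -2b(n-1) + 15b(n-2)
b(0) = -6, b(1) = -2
Characteristic equation: x² + 2x - 15 = 0, which factors as (x - (-5))(x - (3)) = 0.
Roots r₁ = -5, r₂ = 3 (distinct).
General solution: b(n) = A·(-5)^n + B·(3)^n.
From b(0) = -6: A + B = -6.
From b(1) = -2: -5A + 3B = -2.
Solving: A = -2, B = -4.
So b(n) = - 2 \left(-5\right)^{n} - 4 \cdot 3^{n}.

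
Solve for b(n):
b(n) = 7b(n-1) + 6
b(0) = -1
First-order linear non-homogeneous.
Homogeneous solution: b_h(n) = A·(7)^n.
Try constant particular solution b_p = K: K = 7K + 6 ⇒ K = -1.
General: b(n) = A·(7)^n - 1.
Apply b(0) = -1: A - 1 = -1 ⇒ A = 0.
So b(n) = -1.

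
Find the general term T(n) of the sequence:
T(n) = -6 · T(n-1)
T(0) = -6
Pure geometric recurrence with ratio -6.
By induction T(n) = T(0) · (-6)^n = - 6 \left(-6\right)^{n}.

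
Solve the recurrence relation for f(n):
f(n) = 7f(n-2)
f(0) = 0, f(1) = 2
Characteristic equation: x² - 7 = 0.
Discriminant Δ = (0)² + 4·(7) = 28.
Roots r₁,₂ = (0 ± √28)/2, so r₁ = \sqrt{7}, r₂ = - \sqrt{7}.
General solution: f(n) = A·r₁^n + B·r₂^n.
From the initial conditions, A + B = 0 and r₁A + r₂B = 2.
Since r₁ - r₂ = √28: A = (2 - (0)r₂)/√28 = \frac{\sqrt{7}}{7}, and B = 0 - A = - \frac{\sqrt{7}}{7}.
So f(n) = \left(\frac{\sqrt{7}}{7}\right)\left(\sqrt{7}\right)^n + \left(- \frac{\sqrt{7}}{7}\right)\left(- \sqrt{7}\right)^n.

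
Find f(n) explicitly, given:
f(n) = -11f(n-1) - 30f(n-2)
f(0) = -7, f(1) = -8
Characteristic equation: x² + 11x + 30 = 0, which factors as (x - (-5))(x - (-6)) = 0.
Roots r₁ = -5, r₂ = -6 (distinct).
General solution: f(n) = A·(-5)^n + B·(-6)^n.
From f(0) = -7: A + B = -7.
From f(1) = -8: -5A - 6B = -8.
Solving: A = -50, B = 43.
So f(n) = - 50 \left(-5\right)^{n} + 43 \left(-6\right)^{n}.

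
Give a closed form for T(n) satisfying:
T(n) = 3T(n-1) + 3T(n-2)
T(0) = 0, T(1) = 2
Characteristic equation: x² - 3x - 3 = 0.
Discriminant Δ = (3)² + 4·(3) = 21.
Roots r₁,₂ = (3 ± √21)/2, so r₁ = \frac{3}{2} + \frac{\sqrt{21}}{2}, r₂ = \frac{3}{2} - \frac{\sqrt{21}}{2}.
General solution: T(n) = A·r₁^n + B·r₂^n.
From the initial conditions, A + B = 0 and r₁A + r₂B = 2.
Since r₁ - r₂ = √21: A = (2 - (0)r₂)/√21 = \frac{2 \sqrt{21}}{21}, and B = 0 - A = - \frac{2 \sqrt{21}}{21}.
So T(n) = \left(\frac{2 \sqrt{21}}{21}\right)\left(\frac{3}{2} + \frac{\sqrt{21}}{2}\right)^n + \left(- \frac{2 \sqrt{21}}{21}\right)\left(\frac{3}{2} - \frac{\sqrt{21}}{2}\right)^n.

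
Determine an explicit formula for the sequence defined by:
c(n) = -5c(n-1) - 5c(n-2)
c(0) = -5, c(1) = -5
Characteristic equation: x² + 5x + 5 = 0.
Discriminant Δ = (-5)² + 4·(-5) = 5.
Roots r₁,₂ = (-5 ± √5)/2, so r₁ = - \frac{5}{2} + \frac{\sqrt{5}}{2}, r₂ = - \frac{5}{2} - \frac{\sqrt{5}}{2}.
General solution: c(n) = A·r₁^n + B·r₂^n.
From the initial conditions, A + B = -5 and r₁A + r₂B = -5.
Since r₁ - r₂ = √5: A = (-5 - (-5)r₂)/√5 = - \frac{7 \sqrt{5}}{2} - \frac{5}{2}, and B = -5 - A = - \frac{5}{2} + \frac{7 \sqrt{5}}{2}.
So c(n) = \left(- \frac{7 \sqrt{5}}{2} - \frac{5}{2}\right)\left(- \frac{5}{2} + \frac{\sqrt{5}}{2}\right)^n + \left(- \frac{5}{2} + \frac{7 \sqrt{5}}{2}\right)\left(- \frac{5}{2} - \frac{\sqrt{5}}{2}\right)^n.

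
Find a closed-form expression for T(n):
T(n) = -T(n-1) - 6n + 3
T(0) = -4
First-order linear with linear forcing.
Homogeneous solution: T_h(n) = A·(-1)^n.
Try particular T_p(n) = pn + q. Substituting:
  pn + q = -(p(n-1) + q) - 6n + 3.
Matching the n-coefficient: p = -p - 6 ⇒ p = -3.
Matching constants: q = p - q + 3 ⇒ q = 0.
General: T(n) = A·(-1)^n - 3 n + 0.
Apply T(0) = -4: A + 0 = -4 ⇒ A = -4.
So T(n) = - 4 \left(-1\right)^{n} - 3 n.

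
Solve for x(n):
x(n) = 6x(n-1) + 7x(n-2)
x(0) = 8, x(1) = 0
Characteristic equation: x² - 6x - 7 = 0, which factors as (x - (7))(x - (-1)) = 0.
Roots r₁ = 7, r₂ = -1 (distinct).
General solution: x(n) = A·(7)^n + B·(-1)^n.
From x(0) = 8: A + B = 8.
From x(1) = 0: 7A - B = 0.
Solving: A = 1, B = 7.
So x(n) = 7 \left(-1\right)^{n} + 7^{n}.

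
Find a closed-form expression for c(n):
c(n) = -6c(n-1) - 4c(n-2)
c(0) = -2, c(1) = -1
Characteristic equation: x² + 6x + 4 = 0.
Discriminant Δ = (-6)² + 4·(-4) = 20.
Roots r₁,₂ = (-6 ± √20)/2, so r₁ = -3 + \sqrt{5}, r₂ = -3 - \sqrt{5}.
General solution: c(n) = A·r₁^n + B·r₂^n.
From the initial conditions, A + B = -2 and r₁A + r₂B = -1.
Since r₁ - r₂ = √20: A = (-1 - (-2)r₂)/√20 = - \frac{7 \sqrt{5}}{10} - 1, and B = -2 - A = -1 + \frac{7 \sqrt{5}}{10}.
So c(n) = \left(- \frac{7 \sqrt{5}}{10} - 1\right)\left(-3 + \sqrt{5}\right)^n + \left(-1 + \frac{7 \sqrt{5}}{10}\right)\left(-3 - \sqrt{5}\right)^n.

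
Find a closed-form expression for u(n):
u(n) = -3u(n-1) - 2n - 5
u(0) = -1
First-order linear with linear forcing.
Homogeneous solution: u_h(n) = A·(-3)^n.
Try particular u_p(n) = pn + q. Substituting:
  pn + q = -3(p(n-1) + q) - 2n - 5.
Matching the n-coefficient: p = -3p - 2 ⇒ p = - \frac{1}{2}.
Matching constants: q = 3p - 3q - 5 ⇒ q = - \frac{13}{8}.
General: u(n) = A·(-3)^n - \frac{n}{2} - \frac{13}{8}.
Apply u(0) = -1: A - \frac{13}{8} = -1 ⇒ A = \frac{5}{8}.
So u(n) = \frac{5 \left(-3\right)^{n}}{8} - \frac{n}{2} - \frac{13}{8}.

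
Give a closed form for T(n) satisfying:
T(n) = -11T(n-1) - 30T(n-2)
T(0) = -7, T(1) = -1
Characteristic equation: x² + 11x + 30 = 0, which factors as (x - (-5))(x - (-6)) = 0.
Roots r₁ = -5, r₂ = -6 (distinct).
General solution: T(n) = A·(-5)^n + B·(-6)^n.
From T(0) = -7: A + B = -7.
From T(1) = -1: -5A - 6B = -1.
Solving: A = -43, B = 36.
So T(n) = - 43 \left(-5\right)^{n} + 36 \left(-6\right)^{n}.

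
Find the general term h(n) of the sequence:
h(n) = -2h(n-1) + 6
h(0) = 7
First-order linear non-homogeneous.
Homogeneous solution: h_h(n) = A·(-2)^n.
Try constant particular solution h_p = K: K = -2K + 6 ⇒ K = 2.
General: h(n) = A·(-2)^n + 2.
Apply h(0) = 7: A + 2 = 7 ⇒ A = 5.
So h(n) = 5 \left(-2\right)^{n} + 2.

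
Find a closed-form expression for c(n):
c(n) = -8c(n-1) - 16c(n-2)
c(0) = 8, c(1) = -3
Characteristic equation: x² + 8x + 16 = 0, which is (x - (-4))².
Repeated root r = -4.
General solution: c(n) = (A + Bn)·(-4)^n.
From c(0) = 8: A = 8.
From c(1) = -3: (A + B)·(-4) = -3 ⇒ B = - \frac{29}{4}.
So c(n) = \left(8 - \frac{29 n}{4}\right) \cdot (-4)^n.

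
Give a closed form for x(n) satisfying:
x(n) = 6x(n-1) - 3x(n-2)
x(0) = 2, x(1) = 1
Characteristic equation: x² - 6x + 3 = 0.
Discriminant Δ = (6)² + 4·(-3) = 24.
Roots r₁,₂ = (6 ± √24)/2, so r₁ = \sqrt{6} + 3, r₂ = 3 - \sqrt{6}.
General solution: x(n) = A·r₁^n + B·r₂^n.
From the initial conditions, A + B = 2 and r₁A + r₂B = 1.
Since r₁ - r₂ = √24: A = (1 - (2)r₂)/√24 = 1 - \frac{5 \sqrt{6}}{12}, and B = 2 - A = 1 + \frac{5 \sqrt{6}}{12}.
So x(n) = \left(1 - \frac{5 \sqrt{6}}{12}\right)\left(\sqrt{6} + 3\right)^n + \left(1 + \frac{5 \sqrt{6}}{12}\right)\left(3 - \sqrt{6}\right)^n.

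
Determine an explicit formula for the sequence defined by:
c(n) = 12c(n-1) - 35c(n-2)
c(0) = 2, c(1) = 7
Characteristic equation: x² - 12x + 35 = 0, which factors as (x - (5))(x - (7)) = 0.
Roots r₁ = 5, r₂ = 7 (distinct).
General solution: c(n) = A·(5)^n + B·(7)^n.
From c(0) = 2: A + B = 2.
From c(1) = 7: 5A + 7B = 7.
Solving: A = \frac{7}{2}, B = - \frac{3}{2}.
So c(n) = \frac{7 \cdot 5^{n}}{2} - \frac{3 \cdot 7^{n}}{2}.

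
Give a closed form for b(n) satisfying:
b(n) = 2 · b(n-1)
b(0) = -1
Pure geometric recurrence with ratio 2.
By induction b(n) = b(0) · (2)^n = - 2^{n}.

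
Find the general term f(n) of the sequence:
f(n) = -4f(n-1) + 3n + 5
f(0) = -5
First-order linear with linear forcing.
Homogeneous solution: f_h(n) = A·(-4)^n.
Try particular f_p(n) = pn + q. Substituting:
  pn + q = -4(p(n-1) + q) + 3n + 5.
Matching the n-coefficient: p = -4p + 3 ⇒ p = \frac{3}{5}.
Matching constants: q = 4p - 4q + 5 ⇒ q = \frac{37}{25}.
General: f(n) = A·(-4)^n + \frac{3 n}{5} + \frac{37}{25}.
Apply f(0) = -5: A + \frac{37}{25} = -5 ⇒ A = - \frac{162}{25}.
So f(n) = - \frac{162 \left(-4\right)^{n}}{25} + \frac{3 n}{5} + \frac{37}{25}.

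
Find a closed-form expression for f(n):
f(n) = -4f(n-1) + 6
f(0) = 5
First-order linear non-homogeneous.
Homogeneous solution: f_h(n) = A·(-4)^n.
Try constant particular solution f_p = K: K = -4K + 6 ⇒ K = \frac{6}{5}.
General: f(n) = A·(-4)^n + \frac{6}{5}.
Apply f(0) = 5: A + \frac{6}{5} = 5 ⇒ A = \frac{19}{5}.
So f(n) = \frac{19 \left(-4\right)^{n}}{5} + \frac{6}{5}.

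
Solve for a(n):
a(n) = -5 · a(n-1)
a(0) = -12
Pure geometric recurrence with ratio -5.
By induction a(n) = a(0) · (-5)^n = - 12 \left(-5\right)^{n}.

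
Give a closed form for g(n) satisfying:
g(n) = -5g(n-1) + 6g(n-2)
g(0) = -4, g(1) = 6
Characteristic equation: x² + 5x - 6 = 0, which factors as (x - (-6))(x - (1)) = 0.
Roots r₁ = -6, r₂ = 1 (distinct).
General solution: g(n) = A·(-6)^n + B·(1)^n.
From g(0) = -4: A + B = -4.
From g(1) = 6: -6A + B = 6.
Solving: A = - \frac{10}{7}, B = - \frac{18}{7}.
So g(n) = - \frac{10 \left(-6\right)^{n}}{7} - \frac{18}{7}.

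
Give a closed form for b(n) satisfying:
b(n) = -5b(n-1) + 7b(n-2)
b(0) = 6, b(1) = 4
Characteristic equation: x² + 5x - 7 = 0.
Discriminant Δ = (-5)² + 4·(7) = 53.
Roots r₁,₂ = (-5 ± √53)/2, so r₁ = - \frac{5}{2} + \frac{\sqrt{53}}{2}, r₂ = - \frac{\sqrt{53}}{2} - \frac{5}{2}.
General solution: b(n) = A·r₁^n + B·r₂^n.
From the initial conditions, A + B = 6 and r₁A + r₂B = 4.
Since r₁ - r₂ = √53: A = (4 - (6)r₂)/√53 = \frac{19 \sqrt{53}}{53} + 3, and B = 6 - A = 3 - \frac{19 \sqrt{53}}{53}.
So b(n) = \left(\frac{19 \sqrt{53}}{53} + 3\right)\left(- \frac{5}{2} + \frac{\sqrt{53}}{2}\right)^n + \left(3 - \frac{19 \sqrt{53}}{53}\right)\left(- \frac{\sqrt{53}}{2} - \frac{5}{2}\right)^n.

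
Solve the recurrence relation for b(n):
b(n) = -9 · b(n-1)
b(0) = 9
Pure geometric recurrence with ratio -9.
By induction b(n) = b(0) · (-9)^n = 9 \left(-9\right)^{n}.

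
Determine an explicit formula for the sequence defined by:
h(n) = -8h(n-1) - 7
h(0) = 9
First-order linear non-homogeneous.
Homogeneous solution: h_h(n) = A·(-8)^n.
Try constant particular solution h_p = K: K = -8K - 7 ⇒ K = - \frac{7}{9}.
General: h(n) = A·(-8)^n - \frac{7}{9}.
Apply h(0) = 9: A - \frac{7}{9} = 9 ⇒ A = \frac{88}{9}.
So h(n) = \frac{88 \left(-8\right)^{n}}{9} - \frac{7}{9}.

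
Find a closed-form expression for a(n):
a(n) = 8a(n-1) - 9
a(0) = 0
First-order linear non-homogeneous.
Homogeneous solution: a_h(n) = A·(8)^n.
Try constant particular solution a_p = K: K = 8K - 9 ⇒ K = \frac{9}{7}.
General: a(n) = A·(8)^n + \frac{9}{7}.
Apply a(0) = 0: A + \frac{9}{7} = 0 ⇒ A = - \frac{9}{7}.
So a(n) = \frac{9}{7} - \frac{9 \cdot 8^{n}}{7}.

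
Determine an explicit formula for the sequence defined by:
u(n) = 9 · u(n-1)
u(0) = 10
Pure geometric recurrence with ratio 9.
By induction u(n) = u(0) · (9)^n = 10 \cdot 9^{n}.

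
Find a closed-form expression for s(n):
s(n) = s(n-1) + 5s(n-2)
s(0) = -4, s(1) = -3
Characteristic equation: x² - x - 5 = 0.
Discriminant Δ = (1)² + 4·(5) = 21.
Roots r₁,₂ = (1 ± √21)/2, so r₁ = \frac{1}{2} + \frac{\sqrt{21}}{2}, r₂ = \frac{1}{2} - \frac{\sqrt{21}}{2}.
General solution: s(n) = A·r₁^n + B·r₂^n.
From the initial conditions, A + B = -4 and r₁A + r₂B = -3.
Since r₁ - r₂ = √21: A = (-3 - (-4)r₂)/√21 = -2 - \frac{\sqrt{21}}{21}, and B = -4 - A = -2 + \frac{\sqrt{21}}{21}.
So s(n) = \left(-2 - \frac{\sqrt{21}}{21}\right)\left(\frac{1}{2} + \frac{\sqrt{21}}{2}\right)^n + \left(-2 + \frac{\sqrt{21}}{21}\right)\left(\frac{1}{2} - \frac{\sqrt{21}}{2}\right)^n.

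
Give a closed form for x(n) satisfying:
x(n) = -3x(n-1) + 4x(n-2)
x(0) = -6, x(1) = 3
Characteristic equation: x² + 3x - 4 = 0, which factors as (x - (1))(x - (-4)) = 0.
Roots r₁ = 1, r₂ = -4 (distinct).
General solution: x(n) = A·(1)^n + B·(-4)^n.
From x(0) = -6: A + B = -6.
From x(1) = 3: A - 4B = 3.
Solving: A = - \frac{21}{5}, B = - \frac{9}{5}.
So x(n) = - \frac{9 \left(-4\right)^{n}}{5} - \frac{21}{5}.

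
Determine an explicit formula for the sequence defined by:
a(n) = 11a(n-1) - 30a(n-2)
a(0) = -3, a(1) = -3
Characteristic equation: x² - 11x + 30 = 0, which factors as (x - (6))(x - (5)) = 0.
Roots r₁ = 6, r₂ = 5 (distinct).
General solution: a(n) = A·(6)^n + B·(5)^n.
From a(0) = -3: A + B = -3.
From a(1) = -3: 6A + 5B = -3.
Solving: A = 12, B = -15.
So a(n) = - 15 \cdot 5^{n} + 12 \cdot 6^{n}.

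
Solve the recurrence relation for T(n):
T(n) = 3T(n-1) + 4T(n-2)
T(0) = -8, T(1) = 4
Characteristic equation: x² - 3x - 4 = 0, which factors as (x - (-1))(x - (4)) = 0.
Roots r₁ = -1, r₂ = 4 (distinct).
General solution: T(n) = A·(-1)^n + B·(4)^n.
From T(0) = -8: A + B = -8.
From T(1) = 4: -A + 4B = 4.
Solving: A = - \frac{36}{5}, B = - \frac{4}{5}.
So T(n) = - \frac{36 \left(-1\right)^{n}}{5} - \frac{4 \cdot 4^{n}}{5}.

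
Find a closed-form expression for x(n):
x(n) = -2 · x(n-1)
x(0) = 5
Pure geometric recurrence with ratio -2.
By induction x(n) = x(0) · (-2)^n = 5 \left(-2\right)^{n}.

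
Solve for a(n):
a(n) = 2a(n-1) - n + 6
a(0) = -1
First-order linear with linear forcing.
Homogeneous solution: a_h(n) = A·(2)^n.
Try particular a_p(n) = pn + q. Substituting:
  pn + q = 2(p(n-1) + q) - n + 6.
Matching the n-coefficient: p = 2p - 1 ⇒ p = 1.
Matching constants: q = -2p + 2q + 6 ⇒ q = -4.
General: a(n) = A·(2)^n + n - 4.
Apply a(0) = -1: A - 4 = -1 ⇒ A = 3.
So a(n) = 3 \cdot 2^{n} + n - 4.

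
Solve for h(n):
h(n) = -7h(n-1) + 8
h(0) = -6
First-order linear non-homogeneous.
Homogeneous solution: h_h(n) = A·(-7)^n.
Try constant particular solution h_p = K: K = -7K + 8 ⇒ K = 1.
General: h(n) = A·(-7)^n + 1.
Apply h(0) = -6: A + 1 = -6 ⇒ A = -7.
So h(n) = 1 - 7 \left(-7\right)^{n}.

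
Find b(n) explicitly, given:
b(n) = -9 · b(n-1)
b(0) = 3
Pure geometric recurrence with ratio -9.
By induction b(n) = b(0) · (-9)^n = 3 \left(-9\right)^{n}.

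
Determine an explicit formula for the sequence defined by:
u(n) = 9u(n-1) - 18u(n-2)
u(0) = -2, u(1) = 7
Characteristic equation: x² - 9x + 18 = 0, which factors as (x - (6))(x - (3)) = 0.
Roots r₁ = 6, r₂ = 3 (distinct).
General solution: u(n) = A·(6)^n + B·(3)^n.
From u(0) = -2: A + B = -2.
From u(1) = 7: 6A + 3B = 7.
Solving: A = \frac{13}{3}, B = - \frac{19}{3}.
So u(n) = - \frac{19 \cdot 3^{n}}{3} + \frac{13 \cdot 6^{n}}{3}.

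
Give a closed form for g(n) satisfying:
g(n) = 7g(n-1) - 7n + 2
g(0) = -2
First-order linear with linear forcing.
Homogeneous solution: g_h(n) = A·(7)^n.
Try particular g_p(n) = pn + q. Substituting:
  pn + q = 7(p(n-1) + q) - 7n + 2.
Matching the n-coefficient: p = 7p - 7 ⇒ p = \frac{7}{6}.
Matching constants: q = -7p + 7q + 2 ⇒ q = \frac{37}{36}.
General: g(n) = A·(7)^n + \frac{7 n}{6} + \frac{37}{36}.
Apply g(0) = -2: A + \frac{37}{36} = -2 ⇒ A = - \frac{109}{36}.
So g(n) = - \frac{109 \cdot 7^{n}}{36} + \frac{7 n}{6} + \frac{37}{36}.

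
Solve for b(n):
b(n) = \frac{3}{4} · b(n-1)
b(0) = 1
Pure geometric recurrence with ratio \frac{3}{4}.
By induction b(n) = b(0) · (\frac{3}{4})^n = \left(\frac{3}{4}\right)^{n}.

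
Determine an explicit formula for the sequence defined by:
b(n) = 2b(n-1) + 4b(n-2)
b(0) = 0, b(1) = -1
Characteristic equation: x² - 2x - 4 = 0.
Discriminant Δ = (2)² + 4·(4) = 20.
Roots r₁,₂ = (2 ± √20)/2, so r₁ = 1 + \sqrt{5}, r₂ = 1 - \sqrt{5}.
General solution: b(n) = A·r₁^n + B·r₂^n.
From the initial conditions, A + B = 0 and r₁A + r₂B = -1.
Since r₁ - r₂ = √20: A = (-1 - (0)r₂)/√20 = - \frac{\sqrt{5}}{10}, and B = 0 - A = \frac{\sqrt{5}}{10}.
So b(n) = \left(- \frac{\sqrt{5}}{10}\right)\left(1 + \sqrt{5}\right)^n + \left(\frac{\sqrt{5}}{10}\right)\left(1 - \sqrt{5}\right)^n.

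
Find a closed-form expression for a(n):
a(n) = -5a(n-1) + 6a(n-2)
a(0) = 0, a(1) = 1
Characteristic equation: x² + 5x - 6 = 0, which factors as (x - (1))(x - (-6)) = 0.
Roots r₁ = 1, r₂ = -6 (distinct).
General solution: a(n) = A·(1)^n + B·(-6)^n.
From a(0) = 0: A + B = 0.
From a(1) = 1: A - 6B = 1.
Solving: A = \frac{1}{7}, B = - \frac{1}{7}.
So a(n) = \frac{1}{7} - \frac{\left(-6\right)^{n}}{7}.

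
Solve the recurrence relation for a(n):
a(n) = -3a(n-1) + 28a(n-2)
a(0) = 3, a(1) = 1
Characteristic equation: x² + 3x - 28 = 0, which factors as (x - (-7))(x - (4)) = 0.
Roots r₁ = -7, r₂ = 4 (distinct).
General solution: a(n) = A·(-7)^n + B·(4)^n.
From a(0) = 3: A + B = 3.
From a(1) = 1: -7A + 4B = 1.
Solving: A = 1, B = 2.
So a(n) = \left(-7\right)^{n} + 2 \cdot 4^{n}.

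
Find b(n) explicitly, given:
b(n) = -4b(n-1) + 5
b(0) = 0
First-order linear non-homogeneous.
Homogeneous solution: b_h(n) = A·(-4)^n.
Try constant particular solution b_p = K: K = -4K + 5 ⇒ K = 1.
General: b(n) = A·(-4)^n + 1.
Apply b(0) = 0: A + 1 = 0 ⇒ A = -1.
So b(n) = 1 - \left(-4\right)^{n}.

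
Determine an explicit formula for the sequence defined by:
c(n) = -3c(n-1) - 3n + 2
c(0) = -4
First-order linear with linear forcing.
Homogeneous solution: c_h(n) = A·(-3)^n.
Try particular c_p(n) = pn + q. Substituting:
  pn + q = -3(p(n-1) + q) - 3n + 2.
Matching the n-coefficient: p = -3p - 3 ⇒ p = - \frac{3}{4}.
Matching constants: q = 3p - 3q + 2 ⇒ q = - \frac{1}{16}.
General: c(n) = A·(-3)^n - \frac{3 n}{4} - \frac{1}{16}.
Apply c(0) = -4: A - \frac{1}{16} = -4 ⇒ A = - \frac{63}{16}.
So c(n) = - \frac{63 \left(-3\right)^{n}}{16} - \frac{3 n}{4} - \frac{1}{16}.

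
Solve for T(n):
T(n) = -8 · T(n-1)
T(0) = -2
Pure geometric recurrence with ratio -8.
By induction T(n) = T(0) · (-8)^n = - 2 \left(-8\right)^{n}.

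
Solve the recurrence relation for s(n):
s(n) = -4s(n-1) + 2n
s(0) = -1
First-order linear with linear forcing.
Homogeneous solution: s_h(n) = A·(-4)^n.
Try particular s_p(n) = pn + q. Substituting:
  pn + q = -4(p(n-1) + q) + 2n.
Matching the n-coefficient: p = -4p + 2 ⇒ p = \frac{2}{5}.
Matching constants: q = 4p - 4q ⇒ q = \frac{8}{25}.
General: s(n) = A·(-4)^n + \frac{2 n}{5} + \frac{8}{25}.
Apply s(0) = -1: A + \frac{8}{25} = -1 ⇒ A = - \frac{33}{25}.
So s(n) = - \frac{33 \left(-4\right)^{n}}{25} + \frac{2 n}{5} + \frac{8}{25}.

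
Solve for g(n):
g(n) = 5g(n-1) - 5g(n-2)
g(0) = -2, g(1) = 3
Characteristic equation: x² - 5x + 5 = 0.
Discriminant Δ = (5)² + 4·(-5) = 5.
Roots r₁,₂ = (5 ± √5)/2, so r₁ = \frac{\sqrt{5}}{2} + \frac{5}{2}, r₂ = \frac{5}{2} - \frac{\sqrt{5}}{2}.
General solution: g(n) = A·r₁^n + B·r₂^n.
From the initial conditions, A + B = -2 and r₁A + r₂B = 3.
Since r₁ - r₂ = √5: A = (3 - (-2)r₂)/√5 = -1 + \frac{8 \sqrt{5}}{5}, and B = -2 - A = - \frac{8 \sqrt{5}}{5} - 1.
So g(n) = \left(-1 + \frac{8 \sqrt{5}}{5}\right)\left(\frac{\sqrt{5}}{2} + \frac{5}{2}\right)^n + \left(- \frac{8 \sqrt{5}}{5} - 1\right)\left(\frac{5}{2} - \frac{\sqrt{5}}{2}\right)^n.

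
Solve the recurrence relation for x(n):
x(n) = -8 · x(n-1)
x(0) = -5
Pure geometric recurrence with ratio -8.
By induction x(n) = x(0) · (-8)^n = - 5 \left(-8\right)^{n}.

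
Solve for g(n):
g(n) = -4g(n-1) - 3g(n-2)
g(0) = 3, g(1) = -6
Characteristic equation: x² + 4x + 3 = 0, which factors as (x - (-1))(x - (-3)) = 0.
Roots r₁ = -1, r₂ = -3 (distinct).
General solution: g(n) = A·(-1)^n + B·(-3)^n.
From g(0) = 3: A + B = 3.
From g(1) = -6: -A - 3B = -6.
Solving: A = \frac{3}{2}, B = \frac{3}{2}.
So g(n) = \frac{3 \left(-1\right)^{n}}{2} + \frac{3 \left(-3\right)^{n}}{2}.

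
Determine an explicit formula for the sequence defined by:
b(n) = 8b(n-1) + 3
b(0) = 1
First-order linear non-homogeneous.
Homogeneous solution: b_h(n) = A·(8)^n.
Try constant particular solution b_p = K: K = 8K + 3 ⇒ K = - \frac{3}{7}.
General: b(n) = A·(8)^n - \frac{3}{7}.
Apply b(0) = 1: A - \frac{3}{7} = 1 ⇒ A = \frac{10}{7}.
So b(n) = \frac{10 \cdot 8^{n}}{7} - \frac{3}{7}.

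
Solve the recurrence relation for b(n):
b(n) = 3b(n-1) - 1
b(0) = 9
First-order linear non-homogeneous.
Homogeneous solution: b_h(n) = A·(3)^n.
Try constant particular solution b_p = K: K = 3K - 1 ⇒ K = \frac{1}{2}.
General: b(n) = A·(3)^n + \frac{1}{2}.
Apply b(0) = 9: A + \frac{1}{2} = 9 ⇒ A = \frac{17}{2}.
So b(n) = \frac{17 \cdot 3^{n}}{2} + \frac{1}{2}.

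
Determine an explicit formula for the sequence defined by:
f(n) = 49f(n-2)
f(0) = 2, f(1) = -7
Characteristic equation: x² - 49 = 0, which factors as (x - (7))(x - (-7)) = 0.
Roots r₁ = 7, r₂ = -7 (distinct).
General solution: f(n) = A·(7)^n + B·(-7)^n.
From f(0) = 2: A + B = 2.
From f(1) = -7: 7A - 7B = -7.
Solving: A = \frac{1}{2}, B = \frac{3}{2}.
So f(n) = \frac{3 \left(-7\right)^{n}}{2} + \frac{7^{n}}{2}.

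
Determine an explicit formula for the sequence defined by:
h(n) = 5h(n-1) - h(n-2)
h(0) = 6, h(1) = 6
Characteristic equation: x² - 5x + 1 = 0.
Discriminant Δ = (5)² + 4·(-1) = 21.
Roots r₁,₂ = (5 ± √21)/2, so r₁ = \frac{\sqrt{21}}{2} + \frac{5}{2}, r₂ = \frac{5}{2} - \frac{\sqrt{21}}{2}.
General solution: h(n) = A·r₁^n + B·r₂^n.
From the initial conditions, A + B = 6 and r₁A + r₂B = 6.
Since r₁ - r₂ = √21: A = (6 - (6)r₂)/√21 = 3 - \frac{3 \sqrt{21}}{7}, and B = 6 - A = \frac{3 \sqrt{21}}{7} + 3.
So h(n) = \left(3 - \frac{3 \sqrt{21}}{7}\right)\left(\frac{\sqrt{21}}{2} + \frac{5}{2}\right)^n + \left(\frac{3 \sqrt{21}}{7} + 3\right)\left(\frac{5}{2} - \frac{\sqrt{21}}{2}\right)^n.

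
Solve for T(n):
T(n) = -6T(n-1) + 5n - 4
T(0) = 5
First-order linear with linear forcing.
Homogeneous solution: T_h(n) = A·(-6)^n.
Try particular T_p(n) = pn + q. Substituting:
  pn + q = -6(p(n-1) + q) + 5n - 4.
Matching the n-coefficient: p = -6p + 5 ⇒ p = \frac{5}{7}.
Matching constants: q = 6p - 6q - 4 ⇒ q = \frac{2}{49}.
General: T(n) = A·(-6)^n + \frac{5 n}{7} + \frac{2}{49}.
Apply T(0) = 5: A + \frac{2}{49} = 5 ⇒ A = \frac{243}{49}.
So T(n) = \frac{243 \left(-6\right)^{n}}{49} + \frac{5 n}{7} + \frac{2}{49}.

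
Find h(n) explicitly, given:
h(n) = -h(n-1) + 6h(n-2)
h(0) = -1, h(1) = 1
Characteristic equation: x² + x - 6 = 0, which factors as (x - (2))(x - (-3)) = 0.
Roots r₁ = 2, r₂ = -3 (distinct).
General solution: h(n) = A·(2)^n + B·(-3)^n.
From h(0) = -1: A + B = -1.
From h(1) = 1: 2A - 3B = 1.
Solving: A = - \frac{2}{5}, B = - \frac{3}{5}.
So h(n) = - \frac{3 \left(-3\right)^{n}}{5} - \frac{2 \cdot 2^{n}}{5}.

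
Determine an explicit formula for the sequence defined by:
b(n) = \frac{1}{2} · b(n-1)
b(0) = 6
Pure geometric recurrence with ratio \frac{1}{2}.
By induction b(n) = b(0) · (\frac{1}{2})^n = 6 \cdot 2^{- n}.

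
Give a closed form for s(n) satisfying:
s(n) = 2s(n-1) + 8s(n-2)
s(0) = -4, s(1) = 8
Characteristic equation: x² - 2x - 8 = 0, which factors as (x - (-2))(x - (4)) = 0.
Roots r₁ = -2, r₂ = 4 (distinct).
General solution: s(n) = A·(-2)^n + B·(4)^n.
From s(0) = -4: A + B = -4.
From s(1) = 8: -2A + 4B = 8.
Solving: A = -4, B = 0.
So s(n) = - 4 \left(-2\right)^{n}.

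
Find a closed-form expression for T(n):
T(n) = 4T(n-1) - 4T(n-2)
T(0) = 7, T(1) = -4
Characteristic equation: x² - 4x + 4 = 0, which is (x - (2))².
Repeated root r = 2.
General solution: T(n) = (A + Bn)·(2)^n.
From T(0) = 7: A = 7.
From T(1) = -4: (A + B)·(2) = -4 ⇒ B = -9.
So T(n) = \left(7 - 9 n\right) \cdot (2)^n.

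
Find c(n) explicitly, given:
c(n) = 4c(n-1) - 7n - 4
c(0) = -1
First-order linear with linear forcing.
Homogeneous solution: c_h(n) = A·(4)^n.
Try particular c_p(n) = pn + q. Substituting:
  pn + q = 4(p(n-1) + q) - 7n - 4.
Matching the n-coefficient: p = 4p - 7 ⇒ p = \frac{7}{3}.
Matching constants: q = -4p + 4q - 4 ⇒ q = \frac{40}{9}.
General: c(n) = A·(4)^n + \frac{7 n}{3} + \frac{40}{9}.
Apply c(0) = -1: A + \frac{40}{9} = -1 ⇒ A = - \frac{49}{9}.
So c(n) = - \frac{49 \cdot 4^{n}}{9} + \frac{7 n}{3} + \frac{40}{9}.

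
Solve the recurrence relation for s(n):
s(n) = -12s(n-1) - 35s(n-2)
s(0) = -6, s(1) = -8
Characteristic equation: x² + 12x + 35 = 0, which factors as (x - (-5))(x - (-7)) = 0.
Roots r₁ = -5, r₂ = -7 (distinct).
General solution: s(n) = A·(-5)^n + B·(-7)^n.
From s(0) = -6: A + B = -6.
From s(1) = -8: -5A - 7B = -8.
Solving: A = -25, B = 19.
So s(n) = - 25 \left(-5\right)^{n} + 19 \left(-7\right)^{n}.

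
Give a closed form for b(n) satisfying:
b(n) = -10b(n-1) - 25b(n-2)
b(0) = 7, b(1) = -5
Characteristic equation: x² + 10x + 25 = 0, which is (x - (-5))².
Repeated root r = -5.
General solution: b(n) = (A + Bn)·(-5)^n.
From b(0) = 7: A = 7.
From b(1) = -5: (A + B)·(-5) = -5 ⇒ B = -6.
So b(n) = \left(7 - 6 n\right) \cdot (-5)^n.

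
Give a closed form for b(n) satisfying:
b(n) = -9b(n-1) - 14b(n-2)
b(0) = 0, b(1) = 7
Characteristic equation: x² + 9x + 14 = 0, which factors as (x - (-7))(x - (-2)) = 0.
Roots r₁ = -7, r₂ = -2 (distinct).
General solution: b(n) = A·(-7)^n + B·(-2)^n.
From b(0) = 0: A + B = 0.
From b(1) = 7: -7A - 2B = 7.
Solving: A = - \frac{7}{5}, B = \frac{7}{5}.
So b(n) = \frac{7 \left(-2\right)^{n}}{5} - \frac{7 \left(-7\right)^{n}}{5}.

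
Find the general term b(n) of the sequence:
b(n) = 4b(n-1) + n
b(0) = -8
First-order linear with linear forcing.
Homogeneous solution: b_h(n) = A·(4)^n.
Try particular b_p(n) = pn + q. Substituting:
  pn + q = 4(p(n-1) + q) + n.
Matching the n-coefficient: p = 4p + 1 ⇒ p = - \frac{1}{3}.
Matching constants: q = -4p + 4q ⇒ q = - \frac{4}{9}.
General: b(n) = A·(4)^n - \frac{n}{3} - \frac{4}{9}.
Apply b(0) = -8: A - \frac{4}{9} = -8 ⇒ A = - \frac{68}{9}.
So b(n) = - \frac{68 \cdot 4^{n}}{9} - \frac{n}{3} - \frac{4}{9}.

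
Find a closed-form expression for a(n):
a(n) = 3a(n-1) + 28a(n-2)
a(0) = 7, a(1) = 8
Characteristic equation: x² - 3x - 28 = 0, which factors as (x - (-4))(x - (7)) = 0.
Roots r₁ = -4, r₂ = 7 (distinct).
General solution: a(n) = A·(-4)^n + B·(7)^n.
From a(0) = 7: A + B = 7.
From a(1) = 8: -4A + 7B = 8.
Solving: A = \frac{41}{11}, B = \frac{36}{11}.
So a(n) = \frac{41 \left(-4\right)^{n}}{11} + \frac{36 \cdot 7^{n}}{11}.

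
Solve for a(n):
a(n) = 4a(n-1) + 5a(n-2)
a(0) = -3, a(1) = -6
Characteristic equation: x² - 4x - 5 = 0, which factors as (x - (-1))(x - (5)) = 0.
Roots r₁ = -1, r₂ = 5 (distinct).
General solution: a(n) = A·(-1)^n + B·(5)^n.
From a(0) = -3: A + B = -3.
From a(1) = -6: -A + 5B = -6.
Solving: A = - \frac{3}{2}, B = - \frac{3}{2}.
So a(n) = - \frac{3 \left(-1\right)^{n}}{2} - \frac{3 \cdot 5^{n}}{2}.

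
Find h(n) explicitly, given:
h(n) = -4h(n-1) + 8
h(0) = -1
First-order linear non-homogeneous.
Homogeneous solution: h_h(n) = A·(-4)^n.
Try constant particular solution h_p = K: K = -4K + 8 ⇒ K = \frac{8}{5}.
General: h(n) = A·(-4)^n + \frac{8}{5}.
Apply h(0) = -1: A + \frac{8}{5} = -1 ⇒ A = - \frac{13}{5}.
So h(n) = \frac{8}{5} - \frac{13 \left(-4\right)^{n}}{5}.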